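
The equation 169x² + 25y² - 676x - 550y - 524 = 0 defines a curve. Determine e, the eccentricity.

Group: 169(x² - 4x) + 25(y² - 22y) = 524
Complete the square: 169(x - 2)² + 25(y - 11)² = 524 + 676 + 3025 = 4225
Dividing both sides by 4225: (x - 2)²/25 + (y - 11)²/169 = 1
Ellipse, center (2, 11), major axis vertical; a² = 169, b² = 25.
c² = a² - b² = 144, so c = 12.
e = c/a = 12/13.

e = 12/13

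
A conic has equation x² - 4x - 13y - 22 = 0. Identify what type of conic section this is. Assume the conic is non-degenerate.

No xy term. Coefficients of x² and y² are A = 1, C = 0.
Exactly one squared variable ⇒ parabola.

parabola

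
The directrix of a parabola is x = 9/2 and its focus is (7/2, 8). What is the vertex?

(4, 8)

The vertex is the midpoint between the focus and the directrix along the axis of symmetry.
Axis is horizontal (directrix is vertical). Vertex x-coordinate = (7/2 + 9/2)/2 = 4; y-coordinate = 8.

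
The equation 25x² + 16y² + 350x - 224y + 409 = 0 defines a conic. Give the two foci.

(-7, 1) and (-7, 13)

Group: 25(x² + 14x) + 16(y² - 14y) = -409
Completing the square gives 25(x + 7)² + 16(y - 7)² = -409 + 1225 + 784 = 1600.
Divide through by 1600 to get (x + 7)²/64 + (y - 7)²/100 = 1.
Ellipse, center (-7, 7), major axis vertical; a² = 100, b² = 64.
c² = a² - b² = 100 - 64 = 36, so c = 6.
Foci lie on the vertical axis through the center: (h, k ± c).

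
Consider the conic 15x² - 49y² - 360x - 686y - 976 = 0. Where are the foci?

Collect terms: 15(x² - 24x) -49(y² + 14y) = 976
Complete the square: 15(x - 12)² -49(y + 7)² = 976 + 2160 - 2401 = 735
Divide by 735: (x - 12)²/49 - (y + 7)²/15 = 1
Hyperbola, center (12, -7), transverse axis horizontal; a² = 49, b² = 15.
c² = a² + b² = 49 + 15 = 64, so c = 8.
Foci lie on the horizontal axis through the center: (h ± c, k).

(4, -7) and (20, -7)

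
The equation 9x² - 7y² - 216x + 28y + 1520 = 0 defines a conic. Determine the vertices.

(12, -4) and (12, 8)

Group: 9(x² - 24x) -7(y² - 4y) = -1520
Complete the square in x and y: 9(x - 12)² -7(y - 2)² = -1520 + 1296 - 28 = -252
Dividing both sides by -252: (y - 2)²/36 - (x - 12)²/28 = 1
Hyperbola, center (12, 2), transverse axis vertical; a² = 36, b² = 28.
a = 6. Vertices at (h, k ± a).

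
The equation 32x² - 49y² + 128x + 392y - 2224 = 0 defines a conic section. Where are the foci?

(-11, 4) and (7, 4)

Group: 32(x² + 4x) -49(y² - 8y) = 2224
Completing the square gives 32(x + 2)² -49(y - 4)² = 2224 + 128 - 784 = 1568.
Divide through by 1568 to get (x + 2)²/49 - (y - 4)²/32 = 1.
Hyperbola, center (-2, 4), transverse axis horizontal; a² = 49, b² = 32.
c² = a² + b² = 49 + 32 = 81, so c = 9.
Foci lie on the horizontal axis through the center: (h ± c, k).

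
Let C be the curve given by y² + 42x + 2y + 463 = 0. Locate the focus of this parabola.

(-43/2, -1)

Only y is squared. Complete the square in y: (y + 1)² = -42(x + 11).
Vertex (-11, -1); 4p = -42 so p = -21/2. Opens left.
Focus is p units from the vertex along the axis: (h + p, k).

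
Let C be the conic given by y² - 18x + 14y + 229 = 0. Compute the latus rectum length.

Only y is squared. Complete the square in y: (y + 7)² = 18(x - 10).
Vertex (10, -7); 4p = 18 so p = 9/2. Opens right.
Latus rectum length = |4p| = 18.

18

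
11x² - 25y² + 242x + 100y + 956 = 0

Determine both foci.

Collect terms: 11(x² + 22x) -25(y² - 4y) = -956
11(x + 11)² -25(y - 2)² = -956 + 1331 - 100 = 275
Divide by 275: (x + 11)²/25 - (y - 2)²/11 = 1
Hyperbola, center (-11, 2), transverse axis horizontal; a² = 25, b² = 11.
c² = a² + b² = 25 + 11 = 36, so c = 6.
Foci lie on the horizontal axis through the center: (h ± c, k).

(-17, 2) and (-5, 2)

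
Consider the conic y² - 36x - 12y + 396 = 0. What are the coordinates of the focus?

(19, 6)

Only y is squared. Complete the square in y: (y - 6)² = 36(x - 10).
Vertex (10, 6); 4p = 36 so p = 9. Opens right.
Focus is p units from the vertex along the axis: (h + p, k).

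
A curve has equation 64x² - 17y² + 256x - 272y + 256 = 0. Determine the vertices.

(-2, -16) and (-2, 0)

Rearranging, 64(x² + 4x) -17(y² + 16y) = -256.
Complete the square in x and y: 64(x + 2)² -17(y + 8)² = -256 + 256 - 1088 = -1088
Divide through by -1088 to get (y + 8)²/64 - (x + 2)²/17 = 1.
Hyperbola, center (-2, -8), transverse axis vertical; a² = 64, b² = 17.
a = 8. Vertices at (h, k ± a).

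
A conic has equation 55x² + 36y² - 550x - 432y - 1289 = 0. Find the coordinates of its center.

Rearranging, 55(x² - 10x) + 36(y² - 12y) = 1289.
55(x - 5)² + 36(y - 6)² = 1289 + 1375 + 1296 = 3960
Dividing both sides by 3960: (x - 5)²/72 + (y - 6)²/110 = 1
Ellipse with center (5, 6).

(5, 6)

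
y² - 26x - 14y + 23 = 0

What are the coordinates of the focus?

Only y is squared. Complete the square in y: (y - 7)² = 26(x + 1).
Vertex (-1, 7); 4p = 26 so p = 13/2. Opens right.
Focus is p units from the vertex along the axis: (h + p, k).

(11/2, 7)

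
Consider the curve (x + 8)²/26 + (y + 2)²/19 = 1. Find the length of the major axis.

Center (-8, -2). The larger denominator 26 sits under the x-term, so the major axis is horizontal; a² = 26, b² = 19.
a² = 26 so a = √26; the major axis has length 2a = 2√26.

2√26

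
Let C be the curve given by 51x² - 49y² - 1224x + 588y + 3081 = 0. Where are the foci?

(2, 6) and (22, 6)

51(x² - 24x) -49(y² - 12y) = -3081
Complete the square: 51(x - 12)² -49(y - 6)² = -3081 + 7344 - 1764 = 2499
Divide through by 2499 to get (x - 12)²/49 - (y - 6)²/51 = 1.
Hyperbola, center (12, 6), transverse axis horizontal; a² = 49, b² = 51.
c² = a² + b² = 49 + 51 = 100, so c = 10.
Foci lie on the horizontal axis through the center: (h ± c, k).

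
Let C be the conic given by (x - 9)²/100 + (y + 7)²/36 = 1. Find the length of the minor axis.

12

Center (9, -7). The larger denominator 100 sits under the x-term, so the major axis is horizontal; a² = 100, b² = 36.
b² = 36 so b = 6; the minor axis has length 2b = 12.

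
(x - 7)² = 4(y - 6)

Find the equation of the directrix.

Vertex (7, 6); 4p = 4 so p = 1. Opens up.
Directrix is the horizontal line y = k − p = 6 − (1) = 5.

y = 5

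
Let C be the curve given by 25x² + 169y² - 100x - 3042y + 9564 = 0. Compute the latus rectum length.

50/13

Rearranging, 25(x² - 4x) + 169(y² - 18y) = -9564.
25(x - 2)² + 169(y - 9)² = -9564 + 100 + 13689 = 4225
Dividing both sides by 4225: (x - 2)²/169 + (y - 9)²/25 = 1
Ellipse, center (2, 9), major axis horizontal; a² = 169, b² = 25.
Latus rectum length = 2b²/a = 2·25/13 = 50/13.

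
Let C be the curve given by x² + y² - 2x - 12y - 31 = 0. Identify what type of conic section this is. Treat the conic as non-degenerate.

No xy term. Coefficients of x² and y² are A = 1, C = 1.
A = C (same sign) ⇒ circle.

circle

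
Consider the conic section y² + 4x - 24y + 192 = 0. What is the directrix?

Only y is squared. Complete the square in y: (y - 12)² = -4(x + 12).
Vertex (-12, 12); 4p = -4 so p = -1. Opens left.
Directrix is the vertical line x = h − p = -12 − (-1) = -11.

x = -11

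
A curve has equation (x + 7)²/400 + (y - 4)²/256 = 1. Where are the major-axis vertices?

(-27, 4) and (13, 4)

Center (-7, 4). The larger denominator 400 sits under the x-term, so the major axis is horizontal; a² = 400, b² = 256.
a = 20. Vertices at (h ± a, k).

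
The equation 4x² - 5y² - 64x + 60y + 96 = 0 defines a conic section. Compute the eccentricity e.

e = 3/2

Group the x- and y-terms: 4(x² - 16x) -5(y² - 12y) = -96
Completing the square gives 4(x - 8)² -5(y - 6)² = -96 + 256 - 180 = -20.
Divide by -20: (y - 6)²/4 - (x - 8)²/5 = 1
Hyperbola, center (8, 6), transverse axis vertical; a² = 4, b² = 5.
c² = a² + b² = 9, so c = 3.
e = c/a = 3/2.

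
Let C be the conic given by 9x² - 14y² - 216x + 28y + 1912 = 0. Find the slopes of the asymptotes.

Group: 9(x² - 24x) -14(y² - 2y) = -1912
Complete the square: 9(x - 12)² -14(y - 1)² = -1912 + 1296 - 14 = -630
Divide by -630: (y - 1)²/45 - (x - 12)²/70 = 1
Hyperbola, center (12, 1), transverse axis vertical; a² = 45, b² = 70.
For a vertical hyperbola the asymptotes have slope ±a/b.
Here that is ±3√5/√70 = ±3√14/14.

3√14/14 and -3√14/14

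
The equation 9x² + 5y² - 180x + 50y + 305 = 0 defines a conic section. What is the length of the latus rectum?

Rearranging, 9(x² - 20x) + 5(y² + 10y) = -305.
Complete the square in x and y: 9(x - 10)² + 5(y + 5)² = -305 + 900 + 125 = 720
Dividing both sides by 720: (x - 10)²/80 + (y + 5)²/144 = 1
Ellipse, center (10, -5), major axis vertical; a² = 144, b² = 80.
Latus rectum length = 2b²/a = 2·80/12 = 40/3.

40/3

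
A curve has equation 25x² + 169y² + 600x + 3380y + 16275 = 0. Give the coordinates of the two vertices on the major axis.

(-25, -10) and (1, -10)

Rearranging, 25(x² + 24x) + 169(y² + 20y) = -16275.
Complete the square: 25(x + 12)² + 169(y + 10)² = -16275 + 3600 + 16900 = 4225
Divide by 4225: (x + 12)²/169 + (y + 10)²/25 = 1
Ellipse, center (-12, -10), major axis horizontal; a² = 169, b² = 25.
a = 13. Vertices at (h ± a, k).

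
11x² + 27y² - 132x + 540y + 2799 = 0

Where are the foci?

11(x² - 12x) + 27(y² + 20y) = -2799
11(x - 6)² + 27(y + 10)² = -2799 + 396 + 2700 = 297
Divide by 297: (x - 6)²/27 + (y + 10)²/11 = 1
Ellipse, center (6, -10), major axis horizontal; a² = 27, b² = 11.
c² = a² - b² = 27 - 11 = 16, so c = 4.
Foci lie on the horizontal axis through the center: (h ± c, k).

(2, -10) and (10, -10)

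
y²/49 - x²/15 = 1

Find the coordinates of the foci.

(0, -8) and (0, 8)

Center (0, 0). The positive term is the y-term, so the transverse axis is vertical; a² = 49, b² = 15.
c² = a² + b² = 49 + 15 = 64, so c = 8.
Foci lie on the vertical axis through the center: (h, k ± c).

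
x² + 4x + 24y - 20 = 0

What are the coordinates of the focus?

Only x is squared. Complete the square in x: (x + 2)² = -24(y - 1).
Vertex (-2, 1); 4p = -24 so p = -6. Opens down.
Focus is p units from the vertex along the axis: (h, k + p).

(-2, -5)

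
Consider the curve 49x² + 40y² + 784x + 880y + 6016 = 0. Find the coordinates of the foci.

Group: 49(x² + 16x) + 40(y² + 22y) = -6016
Complete the square: 49(x + 8)² + 40(y + 11)² = -6016 + 3136 + 4840 = 1960
Divide by 1960: (x + 8)²/40 + (y + 11)²/49 = 1
Ellipse, center (-8, -11), major axis vertical; a² = 49, b² = 40.
c² = a² - b² = 49 - 40 = 9, so c = 3.
Foci lie on the vertical axis through the center: (h, k ± c).

(-8, -14) and (-8, -8)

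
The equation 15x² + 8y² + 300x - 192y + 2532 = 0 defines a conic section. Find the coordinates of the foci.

Rearranging, 15(x² + 20x) + 8(y² - 24y) = -2532.
Complete the square: 15(x + 10)² + 8(y - 12)² = -2532 + 1500 + 1152 = 120
Dividing both sides by 120: (x + 10)²/8 + (y - 12)²/15 = 1
Ellipse, center (-10, 12), major axis vertical; a² = 15, b² = 8.
c² = a² - b² = 15 - 8 = 7, so c = √7.
Foci lie on the vertical axis through the center: (h, k ± c).

(-10, 12 - √7) and (-10, 12 + √7)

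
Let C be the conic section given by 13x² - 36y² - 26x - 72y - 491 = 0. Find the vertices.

Group the x- and y-terms: 13(x² - 2x) -36(y² + 2y) = 491
Complete the square in x and y: 13(x - 1)² -36(y + 1)² = 491 + 13 - 36 = 468
Divide by 468: (x - 1)²/36 - (y + 1)²/13 = 1
Hyperbola, center (1, -1), transverse axis horizontal; a² = 36, b² = 13.
a = 6. Vertices at (h ± a, k).

(-5, -1) and (7, -1)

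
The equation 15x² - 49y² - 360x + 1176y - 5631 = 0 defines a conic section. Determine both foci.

15(x² - 24x) -49(y² - 24y) = 5631
Complete the square in x and y: 15(x - 12)² -49(y - 12)² = 5631 + 2160 - 7056 = 735
Dividing both sides by 735: (x - 12)²/49 - (y - 12)²/15 = 1
Hyperbola, center (12, 12), transverse axis horizontal; a² = 49, b² = 15.
c² = a² + b² = 49 + 15 = 64, so c = 8.
Foci lie on the horizontal axis through the center: (h ± c, k).

(4, 12) and (20, 12)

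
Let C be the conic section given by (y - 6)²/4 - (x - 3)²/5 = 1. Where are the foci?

(3, 3) and (3, 9)

Center (3, 6). The positive term is the y-term, so the transverse axis is vertical; a² = 4, b² = 5.
c² = a² + b² = 4 + 5 = 9, so c = 3.
Foci lie on the vertical axis through the center: (h, k ± c).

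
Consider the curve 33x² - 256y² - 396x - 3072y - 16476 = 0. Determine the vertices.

(-10, -6) and (22, -6)

Group: 33(x² - 12x) -256(y² + 12y) = 16476
Complete the square: 33(x - 6)² -256(y + 6)² = 16476 + 1188 - 9216 = 8448
Divide by 8448: (x - 6)²/256 - (y + 6)²/33 = 1
Hyperbola, center (6, -6), transverse axis horizontal; a² = 256, b² = 33.
a = 16. Vertices at (h ± a, k).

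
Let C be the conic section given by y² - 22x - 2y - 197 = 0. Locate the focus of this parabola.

(-7/2, 1)

Only y is squared. Complete the square in y: (y - 1)² = 22(x + 9).
Vertex (-9, 1); 4p = 22 so p = 11/2. Opens right.
Focus is p units from the vertex along the axis: (h + p, k).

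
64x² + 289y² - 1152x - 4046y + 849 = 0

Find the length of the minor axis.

Group the x- and y-terms: 64(x² - 18x) + 289(y² - 14y) = -849
Complete the square in x and y: 64(x - 9)² + 289(y - 7)² = -849 + 5184 + 14161 = 18496
Divide through by 18496 to get (x - 9)²/289 + (y - 7)²/64 = 1.
Ellipse, center (9, 7), major axis horizontal; a² = 289, b² = 64.
b² = 64 so b = 8; the minor axis has length 2b = 16.

16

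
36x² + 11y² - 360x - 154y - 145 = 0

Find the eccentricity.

Group: 36(x² - 10x) + 11(y² - 14y) = 145
Complete the square: 36(x - 5)² + 11(y - 7)² = 145 + 900 + 539 = 1584
Divide by 1584: (x - 5)²/44 + (y - 7)²/144 = 1
Ellipse, center (5, 7), major axis vertical; a² = 144, b² = 44.
c² = a² - b² = 100, so c = 10.
e = c/a = 10/12 = 5/6.

e = 5/6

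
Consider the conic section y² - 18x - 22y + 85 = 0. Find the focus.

Only y is squared. Complete the square in y: (y - 11)² = 18(x + 2).
Vertex (-2, 11); 4p = 18 so p = 9/2. Opens right.
Focus is p units from the vertex along the axis: (h + p, k).

(5/2, 11)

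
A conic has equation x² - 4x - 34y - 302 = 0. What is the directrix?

y = -35/2

Only x is squared. Complete the square in x: (x - 2)² = 34(y + 9).
Vertex (2, -9); 4p = 34 so p = 17/2. Opens up.
Directrix is the horizontal line y = k − p = -9 − (17/2) = -35/2.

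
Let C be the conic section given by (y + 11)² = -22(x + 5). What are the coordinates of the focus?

Vertex (-5, -11); 4p = -22 so p = -11/2. Opens left.
Focus is p units from the vertex along the axis: (h + p, k).

(-21/2, -11)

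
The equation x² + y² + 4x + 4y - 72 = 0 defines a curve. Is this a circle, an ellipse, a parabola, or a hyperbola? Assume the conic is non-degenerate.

No xy term. Coefficients of x² and y² are A = 1, C = 1.
A = C (same sign) ⇒ circle.

circle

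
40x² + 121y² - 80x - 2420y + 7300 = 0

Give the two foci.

(-8, 10) and (10, 10)

Group: 40(x² - 2x) + 121(y² - 20y) = -7300
Completing the square gives 40(x - 1)² + 121(y - 10)² = -7300 + 40 + 12100 = 4840.
Dividing both sides by 4840: (x - 1)²/121 + (y - 10)²/40 = 1
Ellipse, center (1, 10), major axis horizontal; a² = 121, b² = 40.
c² = a² - b² = 121 - 40 = 81, so c = 9.
Foci lie on the horizontal axis through the center: (h ± c, k).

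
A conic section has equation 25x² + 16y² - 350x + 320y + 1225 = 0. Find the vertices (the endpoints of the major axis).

(7, -20) and (7, 0)

Collect terms: 25(x² - 14x) + 16(y² + 20y) = -1225
Complete the square: 25(x - 7)² + 16(y + 10)² = -1225 + 1225 + 1600 = 1600
Divide by 1600: (x - 7)²/64 + (y + 10)²/100 = 1
Ellipse, center (7, -10), major axis vertical; a² = 100, b² = 64.
a = 10. Vertices at (h, k ± a).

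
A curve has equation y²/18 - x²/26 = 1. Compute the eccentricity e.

Center (0, 0). The positive term is the y-term, so the transverse axis is vertical; a² = 18, b² = 26.
c² = a² + b² = 44, so c = 2√11.
e = c/a = 2√11/3√2 = √22/3.

e = √22/3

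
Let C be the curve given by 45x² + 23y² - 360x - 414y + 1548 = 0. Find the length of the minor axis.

2√23

45(x² - 8x) + 23(y² - 18y) = -1548
Complete the square in x and y: 45(x - 4)² + 23(y - 9)² = -1548 + 720 + 1863 = 1035
Dividing both sides by 1035: (x - 4)²/23 + (y - 9)²/45 = 1
Ellipse, center (4, 9), major axis vertical; a² = 45, b² = 23.
b² = 23 so b = √23; the minor axis has length 2b = 2√23.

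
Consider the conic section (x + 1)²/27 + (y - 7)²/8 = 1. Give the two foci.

(-1 - √19, 7) and (-1 + √19, 7)

Center (-1, 7). The larger denominator 27 sits under the x-term, so the major axis is horizontal; a² = 27, b² = 8.
c² = a² - b² = 27 - 8 = 19, so c = √19.
Foci lie on the horizontal axis through the center: (h ± c, k).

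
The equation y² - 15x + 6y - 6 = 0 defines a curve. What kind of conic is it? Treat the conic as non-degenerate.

parabola

No xy term. Coefficients of x² and y² are A = 0, C = 1.
Exactly one squared variable ⇒ parabola.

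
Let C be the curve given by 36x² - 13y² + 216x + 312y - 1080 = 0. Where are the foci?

Collect terms: 36(x² + 6x) -13(y² - 24y) = 1080
Complete the square in x and y: 36(x + 3)² -13(y - 12)² = 1080 + 324 - 1872 = -468
Dividing both sides by -468: (y - 12)²/36 - (x + 3)²/13 = 1
Hyperbola, center (-3, 12), transverse axis vertical; a² = 36, b² = 13.
c² = a² + b² = 36 + 13 = 49, so c = 7.
Foci lie on the vertical axis through the center: (h, k ± c).

(-3, 5) and (-3, 19)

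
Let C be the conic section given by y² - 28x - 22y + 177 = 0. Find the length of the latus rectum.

28

Only y is squared. Complete the square in y: (y - 11)² = 28(x - 2).
Vertex (2, 11); 4p = 28 so p = 7. Opens right.
Latus rectum length = |4p| = 28.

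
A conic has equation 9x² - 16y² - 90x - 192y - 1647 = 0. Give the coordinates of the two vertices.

(-7, -6) and (17, -6)

Collect terms: 9(x² - 10x) -16(y² + 12y) = 1647
9(x - 5)² -16(y + 6)² = 1647 + 225 - 576 = 1296
Divide by 1296: (x - 5)²/144 - (y + 6)²/81 = 1
Hyperbola, center (5, -6), transverse axis horizontal; a² = 144, b² = 81.
a = 12. Vertices at (h ± a, k).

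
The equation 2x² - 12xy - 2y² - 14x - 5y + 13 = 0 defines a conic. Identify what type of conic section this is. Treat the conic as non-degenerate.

hyperbola

A = 2, B = -12, C = -2.
Discriminant B² − 4AC = (-12)² − 4·2·(-2) = 160.
B² − 4AC > 0 ⇒ hyperbola.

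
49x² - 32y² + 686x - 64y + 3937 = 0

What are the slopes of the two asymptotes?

Collect terms: 49(x² + 14x) -32(y² + 2y) = -3937
49(x + 7)² -32(y + 1)² = -3937 + 2401 - 32 = -1568
Divide by -1568: (y + 1)²/49 - (x + 7)²/32 = 1
Hyperbola, center (-7, -1), transverse axis vertical; a² = 49, b² = 32.
For a vertical hyperbola the asymptotes have slope ±a/b.
Here that is ±7/4√2 = ±7√2/8.

7√2/8 and -7√2/8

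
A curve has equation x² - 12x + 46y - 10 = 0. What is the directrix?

y = 25/2

Only x is squared. Complete the square in x: (x - 6)² = -46(y - 1).
Vertex (6, 1); 4p = -46 so p = -23/2. Opens down.
Directrix is the horizontal line y = k − p = 1 − (-23/2) = 25/2.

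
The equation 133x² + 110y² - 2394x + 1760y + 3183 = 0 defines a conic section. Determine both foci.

Collect terms: 133(x² - 18x) + 110(y² + 16y) = -3183
Completing the square gives 133(x - 9)² + 110(y + 8)² = -3183 + 10773 + 7040 = 14630.
Divide by 14630: (x - 9)²/110 + (y + 8)²/133 = 1
Ellipse, center (9, -8), major axis vertical; a² = 133, b² = 110.
c² = a² - b² = 133 - 110 = 23, so c = √23.
Foci lie on the vertical axis through the center: (h, k ± c).

(9, -8 - √23) and (9, -8 + √23)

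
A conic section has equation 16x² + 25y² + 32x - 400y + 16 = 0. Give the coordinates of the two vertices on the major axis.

(-11, 8) and (9, 8)

Group the x- and y-terms: 16(x² + 2x) + 25(y² - 16y) = -16
Completing the square gives 16(x + 1)² + 25(y - 8)² = -16 + 16 + 1600 = 1600.
Divide through by 1600 to get (x + 1)²/100 + (y - 8)²/64 = 1.
Ellipse, center (-1, 8), major axis horizontal; a² = 100, b² = 64.
a = 10. Vertices at (h ± a, k).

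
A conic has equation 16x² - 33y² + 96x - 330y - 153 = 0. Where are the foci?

16(x² + 6x) -33(y² + 10y) = 153
Completing the square gives 16(x + 3)² -33(y + 5)² = 153 + 144 - 825 = -528.
Dividing both sides by -528: (y + 5)²/16 - (x + 3)²/33 = 1
Hyperbola, center (-3, -5), transverse axis vertical; a² = 16, b² = 33.
c² = a² + b² = 16 + 33 = 49, so c = 7.
Foci lie on the vertical axis through the center: (h, k ± c).

(-3, -12) and (-3, 2)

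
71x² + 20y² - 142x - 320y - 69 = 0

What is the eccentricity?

e = √3621/71

71(x² - 2x) + 20(y² - 16y) = 69
Complete the square: 71(x - 1)² + 20(y - 8)² = 69 + 71 + 1280 = 1420
Divide through by 1420 to get (x - 1)²/20 + (y - 8)²/71 = 1.
Ellipse, center (1, 8), major axis vertical; a² = 71, b² = 20.
c² = a² - b² = 51, so c = √51.
e = c/a = √51/√71 = √3621/71.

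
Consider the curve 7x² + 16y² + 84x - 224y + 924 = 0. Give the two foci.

(-9, 7) and (-3, 7)

7(x² + 12x) + 16(y² - 14y) = -924
7(x + 6)² + 16(y - 7)² = -924 + 252 + 784 = 112
Divide through by 112 to get (x + 6)²/16 + (y - 7)²/7 = 1.
Ellipse, center (-6, 7), major axis horizontal; a² = 16, b² = 7.
c² = a² - b² = 16 - 7 = 9, so c = 3.
Foci lie on the horizontal axis through the center: (h ± c, k).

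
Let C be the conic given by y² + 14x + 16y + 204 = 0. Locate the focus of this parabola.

(-27/2, -8)

Only y is squared. Complete the square in y: (y + 8)² = -14(x + 10).
Vertex (-10, -8); 4p = -14 so p = -7/2. Opens left.
Focus is p units from the vertex along the axis: (h + p, k).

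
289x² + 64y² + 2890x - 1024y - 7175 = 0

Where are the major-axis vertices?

(-5, -9) and (-5, 25)

289(x² + 10x) + 64(y² - 16y) = 7175
289(x + 5)² + 64(y - 8)² = 7175 + 7225 + 4096 = 18496
Divide through by 18496 to get (x + 5)²/64 + (y - 8)²/289 = 1.
Ellipse, center (-5, 8), major axis vertical; a² = 289, b² = 64.
a = 17. Vertices at (h, k ± a).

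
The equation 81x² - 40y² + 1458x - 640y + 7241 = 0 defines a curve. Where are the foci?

(-9, -19) and (-9, 3)

Group: 81(x² + 18x) -40(y² + 16y) = -7241
Completing the square gives 81(x + 9)² -40(y + 8)² = -7241 + 6561 - 2560 = -3240.
Dividing both sides by -3240: (y + 8)²/81 - (x + 9)²/40 = 1
Hyperbola, center (-9, -8), transverse axis vertical; a² = 81, b² = 40.
c² = a² + b² = 81 + 40 = 121, so c = 11.
Foci lie on the vertical axis through the center: (h, k ± c).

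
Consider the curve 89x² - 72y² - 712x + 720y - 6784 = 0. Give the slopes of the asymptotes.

√178/12 and -√178/12

89(x² - 8x) -72(y² - 10y) = 6784
Complete the square in x and y: 89(x - 4)² -72(y - 5)² = 6784 + 1424 - 1800 = 6408
Dividing both sides by 6408: (x - 4)²/72 - (y - 5)²/89 = 1
Hyperbola, center (4, 5), transverse axis horizontal; a² = 72, b² = 89.
For a horizontal hyperbola the asymptotes have slope ±b/a.
Here that is ±√89/6√2 = ±√178/12.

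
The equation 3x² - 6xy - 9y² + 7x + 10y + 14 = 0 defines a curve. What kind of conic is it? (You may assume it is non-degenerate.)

A = 3, B = -6, C = -9.
Discriminant B² − 4AC = (-6)² − 4·3·(-9) = 144.
B² − 4AC > 0 ⇒ hyperbola.

hyperbola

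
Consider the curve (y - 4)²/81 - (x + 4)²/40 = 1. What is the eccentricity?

Center (-4, 4). The positive term is the y-term, so the transverse axis is vertical; a² = 81, b² = 40.
c² = a² + b² = 121, so c = 11.
e = c/a = 11/9.

e = 11/9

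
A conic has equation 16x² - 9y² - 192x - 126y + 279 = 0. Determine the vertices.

(6, -11) and (6, -3)

Rearranging, 16(x² - 12x) -9(y² + 14y) = -279.
Completing the square gives 16(x - 6)² -9(y + 7)² = -279 + 576 - 441 = -144.
Divide by -144: (y + 7)²/16 - (x - 6)²/9 = 1
Hyperbola, center (6, -7), transverse axis vertical; a² = 16, b² = 9.
a = 4. Vertices at (h, k ± a).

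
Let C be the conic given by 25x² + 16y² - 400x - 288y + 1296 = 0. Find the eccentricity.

e = 3/5

Collect terms: 25(x² - 16x) + 16(y² - 18y) = -1296
25(x - 8)² + 16(y - 9)² = -1296 + 1600 + 1296 = 1600
Divide through by 1600 to get (x - 8)²/64 + (y - 9)²/100 = 1.
Ellipse, center (8, 9), major axis vertical; a² = 100, b² = 64.
c² = a² - b² = 36, so c = 6.
e = c/a = 6/10 = 3/5.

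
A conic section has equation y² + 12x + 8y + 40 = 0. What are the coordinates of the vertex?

Only y is squared. Complete the square in y: (y + 4)² = -12(x + 2).
Vertex (-2, -4); 4p = -12 so p = -3. Opens left.

(-2, -4)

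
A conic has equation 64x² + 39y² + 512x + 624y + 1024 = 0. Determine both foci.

Group: 64(x² + 8x) + 39(y² + 16y) = -1024
Complete the square in x and y: 64(x + 4)² + 39(y + 8)² = -1024 + 1024 + 2496 = 2496
Divide by 2496: (x + 4)²/39 + (y + 8)²/64 = 1
Ellipse, center (-4, -8), major axis vertical; a² = 64, b² = 39.
c² = a² - b² = 64 - 39 = 25, so c = 5.
Foci lie on the vertical axis through the center: (h, k ± c).

(-4, -13) and (-4, -3)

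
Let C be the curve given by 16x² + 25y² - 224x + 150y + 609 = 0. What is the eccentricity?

e = 3/5

Rearranging, 16(x² - 14x) + 25(y² + 6y) = -609.
Complete the square: 16(x - 7)² + 25(y + 3)² = -609 + 784 + 225 = 400
Divide through by 400 to get (x - 7)²/25 + (y + 3)²/16 = 1.
Ellipse, center (7, -3), major axis horizontal; a² = 25, b² = 16.
c² = a² - b² = 9, so c = 3.
e = c/a = 3/5.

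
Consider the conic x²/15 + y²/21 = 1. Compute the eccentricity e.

e = √14/7

Center (0, 0). The larger denominator 21 sits under the y-term, so the major axis is vertical; a² = 21, b² = 15.
c² = a² - b² = 6, so c = √6.
e = c/a = √6/√21 = √14/7.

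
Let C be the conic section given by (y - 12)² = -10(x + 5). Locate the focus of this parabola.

Vertex (-5, 12); 4p = -10 so p = -5/2. Opens left.
Focus is p units from the vertex along the axis: (h + p, k).

(-15/2, 12)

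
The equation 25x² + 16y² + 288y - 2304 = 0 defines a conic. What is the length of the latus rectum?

Collect terms: 25x² + 16(y² + 18y) = 2304
Complete the square: 25x² + 16(y + 9)² = 2304 + 0 + 1296 = 3600
Dividing both sides by 3600: x²/144 + (y + 9)²/225 = 1
Ellipse, center (0, -9), major axis vertical; a² = 225, b² = 144.
Latus rectum length = 2b²/a = 2·144/15 = 96/5.

96/5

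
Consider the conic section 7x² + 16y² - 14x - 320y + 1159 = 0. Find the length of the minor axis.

Collect terms: 7(x² - 2x) + 16(y² - 20y) = -1159
Complete the square: 7(x - 1)² + 16(y - 10)² = -1159 + 7 + 1600 = 448
Divide through by 448 to get (x - 1)²/64 + (y - 10)²/28 = 1.
Ellipse, center (1, 10), major axis horizontal; a² = 64, b² = 28.
b² = 28 so b = 2√7; the minor axis has length 2b = 4√7.

4√7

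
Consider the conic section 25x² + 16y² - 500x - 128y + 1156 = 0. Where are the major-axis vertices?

(10, -6) and (10, 14)

25(x² - 20x) + 16(y² - 8y) = -1156
Complete the square: 25(x - 10)² + 16(y - 4)² = -1156 + 2500 + 256 = 1600
Divide through by 1600 to get (x - 10)²/64 + (y - 4)²/100 = 1.
Ellipse, center (10, 4), major axis vertical; a² = 100, b² = 64.
a = 10. Vertices at (h, k ± a).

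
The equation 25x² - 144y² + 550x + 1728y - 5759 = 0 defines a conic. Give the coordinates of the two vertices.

Collect terms: 25(x² + 22x) -144(y² - 12y) = 5759
Complete the square: 25(x + 11)² -144(y - 6)² = 5759 + 3025 - 5184 = 3600
Divide through by 3600 to get (x + 11)²/144 - (y - 6)²/25 = 1.
Hyperbola, center (-11, 6), transverse axis horizontal; a² = 144, b² = 25.
a = 12. Vertices at (h ± a, k).

(-23, 6) and (1, 6)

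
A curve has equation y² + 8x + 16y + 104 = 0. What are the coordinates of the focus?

(-7, -8)

Only y is squared. Complete the square in y: (y + 8)² = -8(x + 5).
Vertex (-5, -8); 4p = -8 so p = -2. Opens left.
Focus is p units from the vertex along the axis: (h + p, k).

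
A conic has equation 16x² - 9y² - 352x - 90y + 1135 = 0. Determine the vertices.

Group the x- and y-terms: 16(x² - 22x) -9(y² + 10y) = -1135
Complete the square: 16(x - 11)² -9(y + 5)² = -1135 + 1936 - 225 = 576
Divide through by 576 to get (x - 11)²/36 - (y + 5)²/64 = 1.
Hyperbola, center (11, -5), transverse axis horizontal; a² = 36, b² = 64.
a = 6. Vertices at (h ± a, k).

(5, -5) and (17, -5)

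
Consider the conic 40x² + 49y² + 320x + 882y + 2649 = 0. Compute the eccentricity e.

40(x² + 8x) + 49(y² + 18y) = -2649
Complete the square: 40(x + 4)² + 49(y + 9)² = -2649 + 640 + 3969 = 1960
Dividing both sides by 1960: (x + 4)²/49 + (y + 9)²/40 = 1
Ellipse, center (-4, -9), major axis horizontal; a² = 49, b² = 40.
c² = a² - b² = 9, so c = 3.
e = c/a = 3/7.

e = 3/7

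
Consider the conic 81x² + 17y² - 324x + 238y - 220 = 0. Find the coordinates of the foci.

81(x² - 4x) + 17(y² + 14y) = 220
Complete the square in x and y: 81(x - 2)² + 17(y + 7)² = 220 + 324 + 833 = 1377
Divide by 1377: (x - 2)²/17 + (y + 7)²/81 = 1
Ellipse, center (2, -7), major axis vertical; a² = 81, b² = 17.
c² = a² - b² = 81 - 17 = 64, so c = 8.
Foci lie on the vertical axis through the center: (h, k ± c).

(2, -15) and (2, 1)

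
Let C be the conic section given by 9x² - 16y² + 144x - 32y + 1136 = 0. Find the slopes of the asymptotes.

3/4 and -3/4

9(x² + 16x) -16(y² + 2y) = -1136
Complete the square in x and y: 9(x + 8)² -16(y + 1)² = -1136 + 576 - 16 = -576
Divide through by -576 to get (y + 1)²/36 - (x + 8)²/64 = 1.
Hyperbola, center (-8, -1), transverse axis vertical; a² = 36, b² = 64.
For a vertical hyperbola the asymptotes have slope ±a/b.
Here that is ±6/8 = ±3/4.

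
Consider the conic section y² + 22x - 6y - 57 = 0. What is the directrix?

Only y is squared. Complete the square in y: (y - 3)² = -22(x - 3).
Vertex (3, 3); 4p = -22 so p = -11/2. Opens left.
Directrix is the vertical line x = h − p = 3 − (-11/2) = 17/2.

x = 17/2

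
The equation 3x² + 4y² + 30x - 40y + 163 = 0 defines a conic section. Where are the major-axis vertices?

(-7, 5) and (-3, 5)

Collect terms: 3(x² + 10x) + 4(y² - 10y) = -163
Completing the square gives 3(x + 5)² + 4(y - 5)² = -163 + 75 + 100 = 12.
Dividing both sides by 12: (x + 5)²/4 + (y - 5)²/3 = 1
Ellipse, center (-5, 5), major axis horizontal; a² = 4, b² = 3.
a = 2. Vertices at (h ± a, k).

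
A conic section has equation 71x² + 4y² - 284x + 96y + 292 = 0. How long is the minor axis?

71(x² - 4x) + 4(y² + 24y) = -292
Completing the square gives 71(x - 2)² + 4(y + 12)² = -292 + 284 + 576 = 568.
Divide through by 568 to get (x - 2)²/8 + (y + 12)²/142 = 1.
Ellipse, center (2, -12), major axis vertical; a² = 142, b² = 8.
b² = 8 so b = 2√2; the minor axis has length 2b = 4√2.

4√2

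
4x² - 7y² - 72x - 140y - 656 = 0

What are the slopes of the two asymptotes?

Collect terms: 4(x² - 18x) -7(y² + 20y) = 656
Complete the square in x and y: 4(x - 9)² -7(y + 10)² = 656 + 324 - 700 = 280
Dividing both sides by 280: (x - 9)²/70 - (y + 10)²/40 = 1
Hyperbola, center (9, -10), transverse axis horizontal; a² = 70, b² = 40.
For a horizontal hyperbola the asymptotes have slope ±b/a.
Here that is ±2√10/√70 = ±2√7/7.

2√7/7 and -2√7/7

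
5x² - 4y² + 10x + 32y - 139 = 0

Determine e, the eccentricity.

Collect terms: 5(x² + 2x) -4(y² - 8y) = 139
Complete the square in x and y: 5(x + 1)² -4(y - 4)² = 139 + 5 - 64 = 80
Divide through by 80 to get (x + 1)²/16 - (y - 4)²/20 = 1.
Hyperbola, center (-1, 4), transverse axis horizontal; a² = 16, b² = 20.
c² = a² + b² = 36, so c = 6.
e = c/a = 6/4 = 3/2.

e = 3/2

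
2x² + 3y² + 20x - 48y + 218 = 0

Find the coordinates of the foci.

Rearranging, 2(x² + 10x) + 3(y² - 16y) = -218.
Complete the square in x and y: 2(x + 5)² + 3(y - 8)² = -218 + 50 + 192 = 24
Divide through by 24 to get (x + 5)²/12 + (y - 8)²/8 = 1.
Ellipse, center (-5, 8), major axis horizontal; a² = 12, b² = 8.
c² = a² - b² = 12 - 8 = 4, so c = 2.
Foci lie on the horizontal axis through the center: (h ± c, k).

(-7, 8) and (-3, 8)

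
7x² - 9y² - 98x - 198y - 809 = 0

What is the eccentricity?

Collect terms: 7(x² - 14x) -9(y² + 22y) = 809
7(x - 7)² -9(y + 11)² = 809 + 343 - 1089 = 63
Divide by 63: (x - 7)²/9 - (y + 11)²/7 = 1
Hyperbola, center (7, -11), transverse axis horizontal; a² = 9, b² = 7.
c² = a² + b² = 16, so c = 4.
e = c/a = 4/3.

e = 4/3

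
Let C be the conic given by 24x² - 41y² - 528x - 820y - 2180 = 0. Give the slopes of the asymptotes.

24(x² - 22x) -41(y² + 20y) = 2180
Complete the square in x and y: 24(x - 11)² -41(y + 10)² = 2180 + 2904 - 4100 = 984
Dividing both sides by 984: (x - 11)²/41 - (y + 10)²/24 = 1
Hyperbola, center (11, -10), transverse axis horizontal; a² = 41, b² = 24.
For a horizontal hyperbola the asymptotes have slope ±b/a.
Here that is ±2√6/√41 = ±2√246/41.

2√246/41 and -2√246/41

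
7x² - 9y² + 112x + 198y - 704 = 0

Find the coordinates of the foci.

Collect terms: 7(x² + 16x) -9(y² - 22y) = 704
Completing the square gives 7(x + 8)² -9(y - 11)² = 704 + 448 - 1089 = 63.
Dividing both sides by 63: (x + 8)²/9 - (y - 11)²/7 = 1
Hyperbola, center (-8, 11), transverse axis horizontal; a² = 9, b² = 7.
c² = a² + b² = 9 + 7 = 16, so c = 4.
Foci lie on the horizontal axis through the center: (h ± c, k).

(-12, 11) and (-4, 11)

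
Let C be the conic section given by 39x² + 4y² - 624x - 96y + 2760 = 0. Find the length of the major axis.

2√78

Group the x- and y-terms: 39(x² - 16x) + 4(y² - 24y) = -2760
Complete the square: 39(x - 8)² + 4(y - 12)² = -2760 + 2496 + 576 = 312
Dividing both sides by 312: (x - 8)²/8 + (y - 12)²/78 = 1
Ellipse, center (8, 12), major axis vertical; a² = 78, b² = 8.
a² = 78 so a = √78; the major axis has length 2a = 2√78.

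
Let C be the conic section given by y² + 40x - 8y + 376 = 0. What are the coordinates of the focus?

(-19, 4)

Only y is squared. Complete the square in y: (y - 4)² = -40(x + 9).
Vertex (-9, 4); 4p = -40 so p = -10. Opens left.
Focus is p units from the vertex along the axis: (h + p, k).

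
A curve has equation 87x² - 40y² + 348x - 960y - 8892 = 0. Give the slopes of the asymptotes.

Rearranging, 87(x² + 4x) -40(y² + 24y) = 8892.
87(x + 2)² -40(y + 12)² = 8892 + 348 - 5760 = 3480
Divide by 3480: (x + 2)²/40 - (y + 12)²/87 = 1
Hyperbola, center (-2, -12), transverse axis horizontal; a² = 40, b² = 87.
For a horizontal hyperbola the asymptotes have slope ±b/a.
Here that is ±√87/2√10 = ±√870/20.

√870/20 and -√870/20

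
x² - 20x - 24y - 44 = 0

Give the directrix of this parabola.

Only x is squared. Complete the square in x: (x - 10)² = 24(y + 6).
Vertex (10, -6); 4p = 24 so p = 6. Opens up.
Directrix is the horizontal line y = k − p = -6 − (6) = -12.

y = -12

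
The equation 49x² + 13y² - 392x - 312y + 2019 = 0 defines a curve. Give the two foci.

49(x² - 8x) + 13(y² - 24y) = -2019
Complete the square in x and y: 49(x - 4)² + 13(y - 12)² = -2019 + 784 + 1872 = 637
Dividing both sides by 637: (x - 4)²/13 + (y - 12)²/49 = 1
Ellipse, center (4, 12), major axis vertical; a² = 49, b² = 13.
c² = a² - b² = 49 - 13 = 36, so c = 6.
Foci lie on the vertical axis through the center: (h, k ± c).

(4, 6) and (4, 18)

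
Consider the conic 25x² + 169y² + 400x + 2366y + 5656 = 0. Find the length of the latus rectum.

Collect terms: 25(x² + 16x) + 169(y² + 14y) = -5656
Complete the square in x and y: 25(x + 8)² + 169(y + 7)² = -5656 + 1600 + 8281 = 4225
Divide by 4225: (x + 8)²/169 + (y + 7)²/25 = 1
Ellipse, center (-8, -7), major axis horizontal; a² = 169, b² = 25.
Latus rectum length = 2b²/a = 2·25/13 = 50/13.

50/13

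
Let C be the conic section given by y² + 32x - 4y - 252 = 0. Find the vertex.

Only y is squared. Complete the square in y: (y - 2)² = -32(x - 8).
Vertex (8, 2); 4p = -32 so p = -8. Opens left.

(8, 2)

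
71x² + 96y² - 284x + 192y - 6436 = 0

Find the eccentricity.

e = 5√6/24

Collect terms: 71(x² - 4x) + 96(y² + 2y) = 6436
71(x - 2)² + 96(y + 1)² = 6436 + 284 + 96 = 6816
Divide through by 6816 to get (x - 2)²/96 + (y + 1)²/71 = 1.
Ellipse, center (2, -1), major axis horizontal; a² = 96, b² = 71.
c² = a² - b² = 25, so c = 5.
e = c/a = 5/4√6 = 5√6/24.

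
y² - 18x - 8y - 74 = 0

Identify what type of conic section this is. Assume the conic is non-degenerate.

parabola

No xy term. Coefficients of x² and y² are A = 0, C = 1.
Exactly one squared variable ⇒ parabola.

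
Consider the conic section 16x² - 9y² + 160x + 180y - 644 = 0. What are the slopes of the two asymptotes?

4/3 and -4/3

Group: 16(x² + 10x) -9(y² - 20y) = 644
16(x + 5)² -9(y - 10)² = 644 + 400 - 900 = 144
Divide through by 144 to get (x + 5)²/9 - (y - 10)²/16 = 1.
Hyperbola, center (-5, 10), transverse axis horizontal; a² = 9, b² = 16.
For a horizontal hyperbola the asymptotes have slope ±b/a.
Here that is ±4/3.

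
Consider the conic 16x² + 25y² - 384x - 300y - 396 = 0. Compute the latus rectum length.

Group the x- and y-terms: 16(x² - 24x) + 25(y² - 12y) = 396
Complete the square in x and y: 16(x - 12)² + 25(y - 6)² = 396 + 2304 + 900 = 3600
Divide through by 3600 to get (x - 12)²/225 + (y - 6)²/144 = 1.
Ellipse, center (12, 6), major axis horizontal; a² = 225, b² = 144.
Latus rectum length = 2b²/a = 2·144/15 = 96/5.

96/5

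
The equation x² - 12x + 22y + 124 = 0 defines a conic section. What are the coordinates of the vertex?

Only x is squared. Complete the square in x: (x - 6)² = -22(y + 4).
Vertex (6, -4); 4p = -22 so p = -11/2. Opens down.

(6, -4)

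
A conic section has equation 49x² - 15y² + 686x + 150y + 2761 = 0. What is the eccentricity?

e = 8/7

Rearranging, 49(x² + 14x) -15(y² - 10y) = -2761.
Complete the square in x and y: 49(x + 7)² -15(y - 5)² = -2761 + 2401 - 375 = -735
Divide through by -735 to get (y - 5)²/49 - (x + 7)²/15 = 1.
Hyperbola, center (-7, 5), transverse axis vertical; a² = 49, b² = 15.
c² = a² + b² = 64, so c = 8.
e = c/a = 8/7.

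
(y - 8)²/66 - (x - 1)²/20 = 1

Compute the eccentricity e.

e = √1419/33

Center (1, 8). The positive term is the y-term, so the transverse axis is vertical; a² = 66, b² = 20.
c² = a² + b² = 86, so c = √86.
e = c/a = √86/√66 = √1419/33.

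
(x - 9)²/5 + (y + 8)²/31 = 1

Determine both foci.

(9, -8 - √26) and (9, -8 + √26)

Center (9, -8). The larger denominator 31 sits under the y-term, so the major axis is vertical; a² = 31, b² = 5.
c² = a² - b² = 31 - 5 = 26, so c = √26.
Foci lie on the vertical axis through the center: (h, k ± c).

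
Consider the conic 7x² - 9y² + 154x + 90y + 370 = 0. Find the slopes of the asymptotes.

√7/3 and -√7/3

7(x² + 22x) -9(y² - 10y) = -370
Complete the square: 7(x + 11)² -9(y - 5)² = -370 + 847 - 225 = 252
Divide through by 252 to get (x + 11)²/36 - (y - 5)²/28 = 1.
Hyperbola, center (-11, 5), transverse axis horizontal; a² = 36, b² = 28.
For a horizontal hyperbola the asymptotes have slope ±b/a.
Here that is ±2√7/6 = ±√7/3.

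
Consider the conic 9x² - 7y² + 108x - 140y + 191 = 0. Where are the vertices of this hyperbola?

(-6, -19) and (-6, -1)

Group: 9(x² + 12x) -7(y² + 20y) = -191
Completing the square gives 9(x + 6)² -7(y + 10)² = -191 + 324 - 700 = -567.
Divide through by -567 to get (y + 10)²/81 - (x + 6)²/63 = 1.
Hyperbola, center (-6, -10), transverse axis vertical; a² = 81, b² = 63.
a = 9. Vertices at (h, k ± a).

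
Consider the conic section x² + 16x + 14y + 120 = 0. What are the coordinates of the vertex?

(-8, -4)

Only x is squared. Complete the square in x: (x + 8)² = -14(y + 4).
Vertex (-8, -4); 4p = -14 so p = -7/2. Opens down.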